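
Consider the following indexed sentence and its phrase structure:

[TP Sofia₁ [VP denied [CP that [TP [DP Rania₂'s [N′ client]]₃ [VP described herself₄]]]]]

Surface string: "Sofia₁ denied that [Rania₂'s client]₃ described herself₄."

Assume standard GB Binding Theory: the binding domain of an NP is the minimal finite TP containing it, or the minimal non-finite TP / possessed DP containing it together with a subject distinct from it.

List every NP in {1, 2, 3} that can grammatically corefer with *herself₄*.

{3}

*herself* is an anaphor, so Principle A applies: it must be bound in its binding domain.
Binding domain of *herself₄*: the embedded TP, whose subject is [Rania₂'s client]₃.
*Sofia₁* c-commands the anaphor but is outside its binding domain → cannot satisfy Principle A.
*Rania₂* does not c-command the anaphor → cannot bind it.
*[Rania₂'s client]₃* c-commands the anaphor within its binding domain → licit binder.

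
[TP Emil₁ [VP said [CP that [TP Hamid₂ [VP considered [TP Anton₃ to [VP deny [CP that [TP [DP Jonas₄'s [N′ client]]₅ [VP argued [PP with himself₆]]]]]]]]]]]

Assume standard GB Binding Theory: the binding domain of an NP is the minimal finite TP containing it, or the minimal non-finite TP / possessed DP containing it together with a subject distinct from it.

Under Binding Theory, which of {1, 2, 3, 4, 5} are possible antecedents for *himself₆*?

*himself* is an anaphor, so Principle A applies: it must be bound in its binding domain.
Binding domain of *himself₆*: the embedded TP, whose subject is [Jonas₄'s client]₅.
*Emil₁* c-commands the anaphor but is outside its binding domain → cannot satisfy Principle A.
*Hamid₂* c-commands the anaphor but is outside its binding domain → cannot satisfy Principle A.
*Anton₃* c-commands the anaphor but is outside its binding domain → cannot satisfy Principle A.
*Jonas₄* does not c-command the anaphor → cannot bind it.
*[Jonas₄'s client]₅* c-commands the anaphor within its binding domain → licit binder.

{5}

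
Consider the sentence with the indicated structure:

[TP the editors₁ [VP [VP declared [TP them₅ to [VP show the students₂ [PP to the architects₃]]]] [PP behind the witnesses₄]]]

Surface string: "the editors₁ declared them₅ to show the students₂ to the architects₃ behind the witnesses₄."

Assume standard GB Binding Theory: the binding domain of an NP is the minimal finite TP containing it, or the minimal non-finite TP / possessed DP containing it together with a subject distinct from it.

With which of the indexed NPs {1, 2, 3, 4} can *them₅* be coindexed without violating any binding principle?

*them* is a pronoun, so Principle B applies: it must be free in its binding domain.
Binding domain of *them₅*: the matrix TP, whose subject is the editors₁.
*the editors₁* c-commands the pronoun within its binding domain → coindexation would violate Principle B.
*the students₂*: the pronoun c-commands this R-expression → coindexation would violate Principle C on *the students₂*.
*the architects₃*: the pronoun c-commands this R-expression → coindexation would violate Principle C on *the architects₃*.
*the witnesses₄* and the pronoun do not c-command one another → neither Principle B nor Principle C is at stake; coindexation permitted.

{4}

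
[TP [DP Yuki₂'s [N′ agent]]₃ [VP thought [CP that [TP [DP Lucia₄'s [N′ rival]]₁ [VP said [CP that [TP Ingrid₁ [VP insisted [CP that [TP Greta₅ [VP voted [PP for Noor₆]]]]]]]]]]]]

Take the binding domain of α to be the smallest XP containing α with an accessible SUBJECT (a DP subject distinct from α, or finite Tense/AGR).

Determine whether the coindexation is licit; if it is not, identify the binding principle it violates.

Principle C

The two coindexed NPs are *[Lucia₄'s rival]₁* and *Ingrid₁*.
*Ingrid₁* is an R-expression. Principle C requires it to be free everywhere.
*[Lucia₄'s rival]₁* c-commands it and carries the same index.
The R-expression is bound → Principle C violation.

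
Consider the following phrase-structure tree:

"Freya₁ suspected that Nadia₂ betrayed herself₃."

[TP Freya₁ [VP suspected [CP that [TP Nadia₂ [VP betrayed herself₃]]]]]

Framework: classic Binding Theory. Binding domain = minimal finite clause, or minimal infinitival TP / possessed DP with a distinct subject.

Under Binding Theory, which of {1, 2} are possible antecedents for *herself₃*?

*herself* is an anaphor, so Principle A applies: it must be bound in its binding domain.
Binding domain of *herself₃*: the embedded TP, whose subject is Nadia₂.
*Freya₁* c-commands the anaphor but is outside its binding domain → cannot satisfy Principle A.
*Nadia₂* c-commands the anaphor within its binding domain → licit binder.

{2}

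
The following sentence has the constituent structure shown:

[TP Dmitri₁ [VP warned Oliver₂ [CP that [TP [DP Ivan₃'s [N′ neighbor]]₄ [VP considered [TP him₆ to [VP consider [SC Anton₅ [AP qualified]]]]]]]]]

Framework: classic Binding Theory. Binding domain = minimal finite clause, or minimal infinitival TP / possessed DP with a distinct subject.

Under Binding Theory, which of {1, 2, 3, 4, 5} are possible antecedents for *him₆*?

{1, 2, 3}

*him* is a pronoun, so Principle B applies: it must be free in its binding domain.
Binding domain of *him₆*: the embedded TP, whose subject is [Ivan₃'s neighbor]₄.
*Dmitri₁* c-commands the pronoun but from outside its binding domain, and is not c-commanded by it → coindexation permitted.
*Oliver₂* c-commands the pronoun but from outside its binding domain, and is not c-commanded by it → coindexation permitted.
*Ivan₃* and the pronoun do not c-command one another → neither Principle B nor Principle C is at stake; coindexation permitted.
*[Ivan₃'s neighbor]₄* c-commands the pronoun within its binding domain → coindexation would violate Principle B.
*Anton₅*: the pronoun c-commands this R-expression → coindexation would violate Principle C on *Anton₅*.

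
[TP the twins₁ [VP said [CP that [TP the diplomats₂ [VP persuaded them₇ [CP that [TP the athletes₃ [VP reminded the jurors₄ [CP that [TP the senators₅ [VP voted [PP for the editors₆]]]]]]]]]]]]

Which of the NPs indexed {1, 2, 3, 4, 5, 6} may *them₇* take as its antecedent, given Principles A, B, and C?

{1}

*them* is a pronoun, so Principle B applies: it must be free in its binding domain.
Binding domain of *them₇*: the embedded TP, whose subject is the diplomats₂.
*the twins₁* c-commands the pronoun but from outside its binding domain, and is not c-commanded by it → coindexation permitted.
*the diplomats₂* c-commands the pronoun within its binding domain → coindexation would violate Principle B.
*the athletes₃*: the pronoun c-commands this R-expression → coindexation would violate Principle C on *the athletes₃*.
*the jurors₄*: the pronoun c-commands this R-expression → coindexation would violate Principle C on *the jurors₄*.
*the senators₅*: the pronoun c-commands this R-expression → coindexation would violate Principle C on *the senators₅*.
*the editors₆*: the pronoun c-commands this R-expression → coindexation would violate Principle C on *the editors₆*.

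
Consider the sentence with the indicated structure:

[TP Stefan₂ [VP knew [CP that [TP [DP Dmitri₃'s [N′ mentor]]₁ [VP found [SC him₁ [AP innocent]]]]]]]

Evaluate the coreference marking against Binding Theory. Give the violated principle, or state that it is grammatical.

The two coindexed NPs are *[Dmitri₃'s mentor]₁* and *him₁*.
*him₁* is a pronoun. Its binding domain is the embedded TP, whose subject is [Dmitri₃'s mentor]₁.
*[Dmitri₃'s mentor]₁* c-commands it within that domain and carries the same index.
The pronoun is locally bound → Principle B violation.

Principle B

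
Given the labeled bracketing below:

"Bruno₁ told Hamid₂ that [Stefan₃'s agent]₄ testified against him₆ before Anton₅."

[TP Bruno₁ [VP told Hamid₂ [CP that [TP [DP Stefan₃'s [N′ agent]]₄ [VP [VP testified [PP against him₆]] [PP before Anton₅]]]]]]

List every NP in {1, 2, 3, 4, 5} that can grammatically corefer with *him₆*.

*him* is a pronoun, so Principle B applies: it must be free in its binding domain.
Binding domain of *him₆*: the embedded TP, whose subject is [Stefan₃'s agent]₄.
*Bruno₁* c-commands the pronoun but from outside its binding domain, and is not c-commanded by it → coindexation permitted.
*Hamid₂* c-commands the pronoun but from outside its binding domain, and is not c-commanded by it → coindexation permitted.
*Stefan₃* and the pronoun do not c-command one another → neither Principle B nor Principle C is at stake; coindexation permitted.
*[Stefan₃'s agent]₄* c-commands the pronoun within its binding domain → coindexation would violate Principle B.
*Anton₅* and the pronoun do not c-command one another → neither Principle B nor Principle C is at stake; coindexation permitted.

{1, 2, 3, 5}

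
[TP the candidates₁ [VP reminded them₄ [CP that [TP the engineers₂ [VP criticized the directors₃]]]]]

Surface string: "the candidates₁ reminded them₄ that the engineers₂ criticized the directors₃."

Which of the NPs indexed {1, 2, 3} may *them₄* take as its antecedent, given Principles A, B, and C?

none

*them* is a pronoun, so Principle B applies: it must be free in its binding domain.
Binding domain of *them₄*: the matrix TP, whose subject is the candidates₁.
*the candidates₁* c-commands the pronoun within its binding domain → coindexation would violate Principle B.
*the engineers₂*: the pronoun c-commands this R-expression → coindexation would violate Principle C on *the engineers₂*.
*the directors₃*: the pronoun c-commands this R-expression → coindexation would violate Principle C on *the directors₃*.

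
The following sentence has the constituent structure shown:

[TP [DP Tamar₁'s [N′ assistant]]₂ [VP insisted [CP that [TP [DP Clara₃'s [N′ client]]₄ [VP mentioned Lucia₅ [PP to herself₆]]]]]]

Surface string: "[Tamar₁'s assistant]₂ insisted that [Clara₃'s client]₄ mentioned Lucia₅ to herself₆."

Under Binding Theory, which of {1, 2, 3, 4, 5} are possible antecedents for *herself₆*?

*herself* is an anaphor, so Principle A applies: it must be bound in its binding domain.
Binding domain of *herself₆*: the embedded TP, whose subject is [Clara₃'s client]₄.
*Tamar₁* does not c-command the anaphor → cannot bind it.
*[Tamar₁'s assistant]₂* c-commands the anaphor but is outside its binding domain → cannot satisfy Principle A.
*Clara₃* does not c-command the anaphor → cannot bind it.
*[Clara₃'s client]₄* c-commands the anaphor within its binding domain → licit binder.
*Lucia₅* c-commands the anaphor within its binding domain → licit binder.

{4, 5}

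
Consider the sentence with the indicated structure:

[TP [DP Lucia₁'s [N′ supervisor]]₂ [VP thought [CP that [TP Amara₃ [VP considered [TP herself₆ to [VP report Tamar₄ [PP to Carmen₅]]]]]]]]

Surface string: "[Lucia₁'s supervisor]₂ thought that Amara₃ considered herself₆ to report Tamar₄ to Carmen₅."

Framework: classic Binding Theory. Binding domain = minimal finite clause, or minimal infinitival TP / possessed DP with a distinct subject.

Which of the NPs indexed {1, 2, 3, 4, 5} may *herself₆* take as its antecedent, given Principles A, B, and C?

*herself* is an anaphor, so Principle A applies: it must be bound in its binding domain.
Binding domain of *herself₆*: the embedded TP, whose subject is Amara₃.
*Lucia₁* does not c-command the anaphor → cannot bind it.
*[Lucia₁'s supervisor]₂* c-commands the anaphor but is outside its binding domain → cannot satisfy Principle A.
*Amara₃* c-commands the anaphor within its binding domain → licit binder.
*Tamar₄* does not c-command the anaphor → cannot bind it.
*Carmen₅* does not c-command the anaphor → cannot bind it.

{3}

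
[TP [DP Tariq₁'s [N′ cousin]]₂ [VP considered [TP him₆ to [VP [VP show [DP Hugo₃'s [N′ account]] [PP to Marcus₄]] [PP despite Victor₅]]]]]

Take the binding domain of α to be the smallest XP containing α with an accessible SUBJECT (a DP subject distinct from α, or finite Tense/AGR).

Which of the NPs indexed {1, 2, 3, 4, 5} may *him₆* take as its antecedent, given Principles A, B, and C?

{1}

*him* is a pronoun, so Principle B applies: it must be free in its binding domain.
Binding domain of *him₆*: the matrix TP, whose subject is [Tariq₁'s cousin]₂.
*Tariq₁* and the pronoun do not c-command one another → neither Principle B nor Principle C is at stake; coindexation permitted.
*[Tariq₁'s cousin]₂* c-commands the pronoun within its binding domain → coindexation would violate Principle B.
*Hugo₃*: the pronoun c-commands this R-expression → coindexation would violate Principle C on *Hugo₃*.
*Marcus₄*: the pronoun c-commands this R-expression → coindexation would violate Principle C on *Marcus₄*.
*Victor₅*: the pronoun c-commands this R-expression → coindexation would violate Principle C on *Victor₅*.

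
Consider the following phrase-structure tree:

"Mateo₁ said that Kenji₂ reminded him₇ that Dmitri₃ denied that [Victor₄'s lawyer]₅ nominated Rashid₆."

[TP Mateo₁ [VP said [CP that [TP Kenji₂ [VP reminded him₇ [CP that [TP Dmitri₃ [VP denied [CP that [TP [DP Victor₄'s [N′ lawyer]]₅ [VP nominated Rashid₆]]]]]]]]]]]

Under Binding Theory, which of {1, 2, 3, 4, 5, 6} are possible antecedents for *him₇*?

{1}

*him* is a pronoun, so Principle B applies: it must be free in its binding domain.
Binding domain of *him₇*: the embedded TP, whose subject is Kenji₂.
*Mateo₁* c-commands the pronoun but from outside its binding domain, and is not c-commanded by it → coindexation permitted.
*Kenji₂* c-commands the pronoun within its binding domain → coindexation would violate Principle B.
*Dmitri₃*: the pronoun c-commands this R-expression → coindexation would violate Principle C on *Dmitri₃*.
*Victor₄*: the pronoun c-commands this R-expression → coindexation would violate Principle C on *Victor₄*.
*[Victor₄'s lawyer]₅*: the pronoun c-commands this R-expression → coindexation would violate Principle C on *[Victor₄'s lawyer]₅*.
*Rashid₆*: the pronoun c-commands this R-expression → coindexation would violate Principle C on *Rashid₆*.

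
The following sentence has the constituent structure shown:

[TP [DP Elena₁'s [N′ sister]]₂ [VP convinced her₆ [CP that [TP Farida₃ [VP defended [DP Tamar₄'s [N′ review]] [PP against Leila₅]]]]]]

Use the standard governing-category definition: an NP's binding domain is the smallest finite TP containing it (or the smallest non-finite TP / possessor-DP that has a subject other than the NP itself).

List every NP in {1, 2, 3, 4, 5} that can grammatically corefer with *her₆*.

*her* is a pronoun, so Principle B applies: it must be free in its binding domain.
Binding domain of *her₆*: the matrix TP, whose subject is [Elena₁'s sister]₂.
*Elena₁* and the pronoun do not c-command one another → neither Principle B nor Principle C is at stake; coindexation permitted.
*[Elena₁'s sister]₂* c-commands the pronoun within its binding domain → coindexation would violate Principle B.
*Farida₃*: the pronoun c-commands this R-expression → coindexation would violate Principle C on *Farida₃*.
*Tamar₄*: the pronoun c-commands this R-expression → coindexation would violate Principle C on *Tamar₄*.
*Leila₅*: the pronoun c-commands this R-expression → coindexation would violate Principle C on *Leila₅*.

{1}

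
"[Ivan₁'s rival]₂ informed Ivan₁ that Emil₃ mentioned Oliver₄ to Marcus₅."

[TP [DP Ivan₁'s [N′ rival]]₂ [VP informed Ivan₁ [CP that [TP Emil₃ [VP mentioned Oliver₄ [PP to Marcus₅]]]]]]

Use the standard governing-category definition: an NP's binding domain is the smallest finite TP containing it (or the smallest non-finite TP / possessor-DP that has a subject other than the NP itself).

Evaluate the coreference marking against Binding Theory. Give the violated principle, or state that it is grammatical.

grammatical

The two coindexed NPs are *Ivan₁* and *Ivan₁*.
*Ivan₁* is an R-expression; no coindexed NP c-commands it, so Principle C holds.
*Ivan₁* is an R-expression; *Ivan₁* does not c-command it, and no other NP shares its index, so Principle C is satisfied.
All principles are respected.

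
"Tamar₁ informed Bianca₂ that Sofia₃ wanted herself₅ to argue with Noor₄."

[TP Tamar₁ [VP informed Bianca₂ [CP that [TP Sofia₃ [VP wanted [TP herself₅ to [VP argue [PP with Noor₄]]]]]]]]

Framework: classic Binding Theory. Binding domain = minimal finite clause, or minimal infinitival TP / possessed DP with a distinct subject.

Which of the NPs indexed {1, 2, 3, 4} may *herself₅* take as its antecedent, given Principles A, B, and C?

*herself* is an anaphor, so Principle A applies: it must be bound in its binding domain.
Binding domain of *herself₅*: the embedded TP, whose subject is Sofia₃.
*Tamar₁* c-commands the anaphor but is outside its binding domain → cannot satisfy Principle A.
*Bianca₂* c-commands the anaphor but is outside its binding domain → cannot satisfy Principle A.
*Sofia₃* c-commands the anaphor within its binding domain → licit binder.
*Noor₄* does not c-command the anaphor → cannot bind it.

{3}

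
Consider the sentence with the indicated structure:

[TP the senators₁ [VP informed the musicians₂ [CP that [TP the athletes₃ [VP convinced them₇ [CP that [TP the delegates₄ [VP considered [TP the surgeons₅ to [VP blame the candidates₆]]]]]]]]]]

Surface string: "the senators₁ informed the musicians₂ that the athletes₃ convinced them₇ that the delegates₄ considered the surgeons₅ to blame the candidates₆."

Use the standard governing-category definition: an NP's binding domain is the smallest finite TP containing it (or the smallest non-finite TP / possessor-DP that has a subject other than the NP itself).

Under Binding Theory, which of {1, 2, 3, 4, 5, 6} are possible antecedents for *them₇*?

{1, 2}

*them* is a pronoun, so Principle B applies: it must be free in its binding domain.
Binding domain of *them₇*: the embedded TP, whose subject is the athletes₃.
*the senators₁* c-commands the pronoun but from outside its binding domain, and is not c-commanded by it → coindexation permitted.
*the musicians₂* c-commands the pronoun but from outside its binding domain, and is not c-commanded by it → coindexation permitted.
*the athletes₃* c-commands the pronoun within its binding domain → coindexation would violate Principle B.
*the delegates₄*: the pronoun c-commands this R-expression → coindexation would violate Principle C on *the delegates₄*.
*the surgeons₅*: the pronoun c-commands this R-expression → coindexation would violate Principle C on *the surgeons₅*.
*the candidates₆*: the pronoun c-commands this R-expression → coindexation would violate Principle C on *the candidates₆*.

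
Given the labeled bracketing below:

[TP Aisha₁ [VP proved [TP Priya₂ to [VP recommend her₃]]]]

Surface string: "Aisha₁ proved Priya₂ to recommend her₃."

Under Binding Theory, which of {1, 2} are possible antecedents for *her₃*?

*her* is a pronoun, so Principle B applies: it must be free in its binding domain.
Binding domain of *her₃*: the embedded TP, whose subject is Priya₂.
*Aisha₁* c-commands the pronoun but from outside its binding domain, and is not c-commanded by it → coindexation permitted.
*Priya₂* c-commands the pronoun within its binding domain → coindexation would violate Principle B.

{1}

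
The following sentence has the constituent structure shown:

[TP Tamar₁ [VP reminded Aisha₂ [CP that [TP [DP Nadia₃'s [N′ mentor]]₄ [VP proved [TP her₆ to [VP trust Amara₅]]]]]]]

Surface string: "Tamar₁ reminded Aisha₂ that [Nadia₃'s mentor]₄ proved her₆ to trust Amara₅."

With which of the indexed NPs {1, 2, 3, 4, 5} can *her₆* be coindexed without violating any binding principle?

*her* is a pronoun, so Principle B applies: it must be free in its binding domain.
Binding domain of *her₆*: the embedded TP, whose subject is [Nadia₃'s mentor]₄.
*Tamar₁* c-commands the pronoun but from outside its binding domain, and is not c-commanded by it → coindexation permitted.
*Aisha₂* c-commands the pronoun but from outside its binding domain, and is not c-commanded by it → coindexation permitted.
*Nadia₃* and the pronoun do not c-command one another → neither Principle B nor Principle C is at stake; coindexation permitted.
*[Nadia₃'s mentor]₄* c-commands the pronoun within its binding domain → coindexation would violate Principle B.
*Amara₅*: the pronoun c-commands this R-expression → coindexation would violate Principle C on *Amara₅*.

{1, 2, 3}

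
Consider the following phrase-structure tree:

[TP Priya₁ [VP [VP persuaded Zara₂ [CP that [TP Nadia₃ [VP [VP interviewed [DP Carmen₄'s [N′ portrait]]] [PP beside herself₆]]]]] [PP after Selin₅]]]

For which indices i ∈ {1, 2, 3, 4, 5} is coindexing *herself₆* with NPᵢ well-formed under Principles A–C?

{3}

*herself* is an anaphor, so Principle A applies: it must be bound in its binding domain.
Binding domain of *herself₆*: the embedded TP, whose subject is Nadia₃.
*Priya₁* c-commands the anaphor but is outside its binding domain → cannot satisfy Principle A.
*Zara₂* c-commands the anaphor but is outside its binding domain → cannot satisfy Principle A.
*Nadia₃* c-commands the anaphor within its binding domain → licit binder.
*Carmen₄* does not c-command the anaphor → cannot bind it.
*Selin₅* does not c-command the anaphor → cannot bind it.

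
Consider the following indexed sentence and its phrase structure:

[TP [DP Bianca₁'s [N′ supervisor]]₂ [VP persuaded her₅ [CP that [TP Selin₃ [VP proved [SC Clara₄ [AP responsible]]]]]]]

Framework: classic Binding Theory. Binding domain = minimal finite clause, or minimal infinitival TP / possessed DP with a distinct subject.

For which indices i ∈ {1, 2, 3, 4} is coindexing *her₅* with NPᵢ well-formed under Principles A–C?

*her* is a pronoun, so Principle B applies: it must be free in its binding domain.
Binding domain of *her₅*: the matrix TP, whose subject is [Bianca₁'s supervisor]₂.
*Bianca₁* and the pronoun do not c-command one another → neither Principle B nor Principle C is at stake; coindexation permitted.
*[Bianca₁'s supervisor]₂* c-commands the pronoun within its binding domain → coindexation would violate Principle B.
*Selin₃*: the pronoun c-commands this R-expression → coindexation would violate Principle C on *Selin₃*.
*Clara₄*: the pronoun c-commands this R-expression → coindexation would violate Principle C on *Clara₄*.

{1}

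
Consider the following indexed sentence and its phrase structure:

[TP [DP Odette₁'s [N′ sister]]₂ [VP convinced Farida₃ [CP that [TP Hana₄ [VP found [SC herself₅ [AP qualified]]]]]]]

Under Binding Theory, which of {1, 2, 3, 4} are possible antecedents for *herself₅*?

*herself* is an anaphor, so Principle A applies: it must be bound in its binding domain.
Binding domain of *herself₅*: the embedded TP, whose subject is Hana₄.
*Odette₁* does not c-command the anaphor → cannot bind it.
*[Odette₁'s sister]₂* c-commands the anaphor but is outside its binding domain → cannot satisfy Principle A.
*Farida₃* c-commands the anaphor but is outside its binding domain → cannot satisfy Principle A.
*Hana₄* c-commands the anaphor within its binding domain → licit binder.

{4}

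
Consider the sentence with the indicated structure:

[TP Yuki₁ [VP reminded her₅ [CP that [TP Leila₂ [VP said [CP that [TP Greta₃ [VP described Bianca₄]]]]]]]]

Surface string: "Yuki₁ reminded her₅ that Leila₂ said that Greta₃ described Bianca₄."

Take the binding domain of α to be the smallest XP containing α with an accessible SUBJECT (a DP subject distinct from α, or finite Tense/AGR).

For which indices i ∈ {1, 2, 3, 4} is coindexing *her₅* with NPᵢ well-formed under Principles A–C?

none

*her* is a pronoun, so Principle B applies: it must be free in its binding domain.
Binding domain of *her₅*: the matrix TP, whose subject is Yuki₁.
*Yuki₁* c-commands the pronoun within its binding domain → coindexation would violate Principle B.
*Leila₂*: the pronoun c-commands this R-expression → coindexation would violate Principle C on *Leila₂*.
*Greta₃*: the pronoun c-commands this R-expression → coindexation would violate Principle C on *Greta₃*.
*Bianca₄*: the pronoun c-commands this R-expression → coindexation would violate Principle C on *Bianca₄*.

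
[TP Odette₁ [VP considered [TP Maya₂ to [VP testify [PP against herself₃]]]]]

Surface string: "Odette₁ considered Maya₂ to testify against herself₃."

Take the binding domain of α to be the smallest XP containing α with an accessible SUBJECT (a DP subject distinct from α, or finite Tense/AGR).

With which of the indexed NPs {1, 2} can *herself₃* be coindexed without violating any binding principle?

{2}

*herself* is an anaphor, so Principle A applies: it must be bound in its binding domain.
Binding domain of *herself₃*: the embedded TP, whose subject is Maya₂.
*Odette₁* c-commands the anaphor but is outside its binding domain → cannot satisfy Principle A.
*Maya₂* c-commands the anaphor within its binding domain → licit binder.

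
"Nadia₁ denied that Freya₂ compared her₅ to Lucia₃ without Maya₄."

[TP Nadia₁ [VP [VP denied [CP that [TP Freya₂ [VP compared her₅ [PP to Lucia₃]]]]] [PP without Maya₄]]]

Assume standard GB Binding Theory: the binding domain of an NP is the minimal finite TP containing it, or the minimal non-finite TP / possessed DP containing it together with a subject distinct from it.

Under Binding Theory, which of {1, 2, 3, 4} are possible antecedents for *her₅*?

*her* is a pronoun, so Principle B applies: it must be free in its binding domain.
Binding domain of *her₅*: the embedded TP, whose subject is Freya₂.
*Nadia₁* c-commands the pronoun but from outside its binding domain, and is not c-commanded by it → coindexation permitted.
*Freya₂* c-commands the pronoun within its binding domain → coindexation would violate Principle B.
*Lucia₃*: the pronoun c-commands this R-expression → coindexation would violate Principle C on *Lucia₃*.
*Maya₄* and the pronoun do not c-command one another → neither Principle B nor Principle C is at stake; coindexation permitted.

{1, 4}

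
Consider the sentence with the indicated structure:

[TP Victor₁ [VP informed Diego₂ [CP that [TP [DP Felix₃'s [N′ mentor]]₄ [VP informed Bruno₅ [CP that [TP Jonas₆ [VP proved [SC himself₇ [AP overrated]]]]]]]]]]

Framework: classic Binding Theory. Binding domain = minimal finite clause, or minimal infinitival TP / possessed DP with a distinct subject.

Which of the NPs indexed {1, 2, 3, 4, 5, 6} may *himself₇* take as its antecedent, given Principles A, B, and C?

*himself* is an anaphor, so Principle A applies: it must be bound in its binding domain.
Binding domain of *himself₇*: the embedded TP, whose subject is Jonas₆.
*Victor₁* c-commands the anaphor but is outside its binding domain → cannot satisfy Principle A.
*Diego₂* c-commands the anaphor but is outside its binding domain → cannot satisfy Principle A.
*Felix₃* does not c-command the anaphor → cannot bind it.
*[Felix₃'s mentor]₄* c-commands the anaphor but is outside its binding domain → cannot satisfy Principle A.
*Bruno₅* c-commands the anaphor but is outside its binding domain → cannot satisfy Principle A.
*Jonas₆* c-commands the anaphor within its binding domain → licit binder.

{6}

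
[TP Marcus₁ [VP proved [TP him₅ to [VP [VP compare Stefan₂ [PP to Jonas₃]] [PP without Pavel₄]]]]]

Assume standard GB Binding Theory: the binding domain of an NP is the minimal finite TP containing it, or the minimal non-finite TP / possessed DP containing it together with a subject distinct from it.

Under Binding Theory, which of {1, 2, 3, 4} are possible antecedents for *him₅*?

none

*him* is a pronoun, so Principle B applies: it must be free in its binding domain.
Binding domain of *him₅*: the matrix TP, whose subject is Marcus₁.
*Marcus₁* c-commands the pronoun within its binding domain → coindexation would violate Principle B.
*Stefan₂*: the pronoun c-commands this R-expression → coindexation would violate Principle C on *Stefan₂*.
*Jonas₃*: the pronoun c-commands this R-expression → coindexation would violate Principle C on *Jonas₃*.
*Pavel₄*: the pronoun c-commands this R-expression → coindexation would violate Principle C on *Pavel₄*.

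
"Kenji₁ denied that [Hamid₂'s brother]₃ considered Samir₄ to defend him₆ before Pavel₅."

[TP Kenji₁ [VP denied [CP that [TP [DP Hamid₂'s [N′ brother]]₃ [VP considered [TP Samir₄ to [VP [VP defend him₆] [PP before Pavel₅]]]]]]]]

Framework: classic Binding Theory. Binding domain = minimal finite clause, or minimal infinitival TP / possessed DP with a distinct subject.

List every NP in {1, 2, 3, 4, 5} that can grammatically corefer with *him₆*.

*him* is a pronoun, so Principle B applies: it must be free in its binding domain.
Binding domain of *him₆*: the embedded TP, whose subject is Samir₄.
*Kenji₁* c-commands the pronoun but from outside its binding domain, and is not c-commanded by it → coindexation permitted.
*Hamid₂* and the pronoun do not c-command one another → neither Principle B nor Principle C is at stake; coindexation permitted.
*[Hamid₂'s brother]₃* c-commands the pronoun but from outside its binding domain, and is not c-commanded by it → coindexation permitted.
*Samir₄* c-commands the pronoun within its binding domain → coindexation would violate Principle B.
*Pavel₅* and the pronoun do not c-command one another → neither Principle B nor Principle C is at stake; coindexation permitted.

{1, 2, 3, 5}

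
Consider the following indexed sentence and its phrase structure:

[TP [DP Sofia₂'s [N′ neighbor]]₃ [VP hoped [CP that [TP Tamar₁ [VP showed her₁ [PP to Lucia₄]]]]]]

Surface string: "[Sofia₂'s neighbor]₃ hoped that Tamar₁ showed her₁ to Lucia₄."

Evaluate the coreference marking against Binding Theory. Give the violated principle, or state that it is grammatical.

The two coindexed NPs are *Tamar₁* and *her₁*.
*her₁* is a pronoun. Its binding domain is the embedded TP, whose subject is Tamar₁.
*Tamar₁* c-commands it within that domain and carries the same index.
The pronoun is locally bound → Principle B violation.

Principle B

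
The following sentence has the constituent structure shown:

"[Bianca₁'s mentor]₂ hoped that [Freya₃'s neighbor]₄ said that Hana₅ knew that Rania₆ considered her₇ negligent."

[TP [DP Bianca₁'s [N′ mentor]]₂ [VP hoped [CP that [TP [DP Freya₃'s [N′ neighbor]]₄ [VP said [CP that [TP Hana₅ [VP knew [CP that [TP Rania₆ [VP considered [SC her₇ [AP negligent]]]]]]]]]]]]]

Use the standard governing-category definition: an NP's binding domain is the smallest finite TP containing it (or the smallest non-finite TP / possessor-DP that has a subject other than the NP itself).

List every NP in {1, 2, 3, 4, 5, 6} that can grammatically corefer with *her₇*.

*her* is a pronoun, so Principle B applies: it must be free in its binding domain.
Binding domain of *her₇*: the embedded TP, whose subject is Rania₆.
*Bianca₁* and the pronoun do not c-command one another → neither Principle B nor Principle C is at stake; coindexation permitted.
*[Bianca₁'s mentor]₂* c-commands the pronoun but from outside its binding domain, and is not c-commanded by it → coindexation permitted.
*Freya₃* and the pronoun do not c-command one another → neither Principle B nor Principle C is at stake; coindexation permitted.
*[Freya₃'s neighbor]₄* c-commands the pronoun but from outside its binding domain, and is not c-commanded by it → coindexation permitted.
*Hana₅* c-commands the pronoun but from outside its binding domain, and is not c-commanded by it → coindexation permitted.
*Rania₆* c-commands the pronoun within its binding domain → coindexation would violate Principle B.

{1, 2, 3, 4, 5}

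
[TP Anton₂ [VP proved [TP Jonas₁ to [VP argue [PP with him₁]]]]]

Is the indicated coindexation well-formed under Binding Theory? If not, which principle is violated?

The two coindexed NPs are *Jonas₁* and *him₁*.
*him₁* is a pronoun. Its binding domain is the embedded TP, whose subject is Jonas₁.
*Jonas₁* c-commands it within that domain and carries the same index.
The pronoun is locally bound → Principle B violation.

Principle B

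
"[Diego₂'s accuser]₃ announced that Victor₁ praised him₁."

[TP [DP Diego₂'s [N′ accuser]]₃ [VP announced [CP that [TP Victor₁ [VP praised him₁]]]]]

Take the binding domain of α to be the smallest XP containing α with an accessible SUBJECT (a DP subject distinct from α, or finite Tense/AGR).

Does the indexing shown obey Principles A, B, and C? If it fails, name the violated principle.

The two coindexed NPs are *Victor₁* and *him₁*.
*him₁* is a pronoun. Its binding domain is the embedded TP, whose subject is Victor₁.
*Victor₁* c-commands it within that domain and carries the same index.
The pronoun is locally bound → Principle B violation.

Principle B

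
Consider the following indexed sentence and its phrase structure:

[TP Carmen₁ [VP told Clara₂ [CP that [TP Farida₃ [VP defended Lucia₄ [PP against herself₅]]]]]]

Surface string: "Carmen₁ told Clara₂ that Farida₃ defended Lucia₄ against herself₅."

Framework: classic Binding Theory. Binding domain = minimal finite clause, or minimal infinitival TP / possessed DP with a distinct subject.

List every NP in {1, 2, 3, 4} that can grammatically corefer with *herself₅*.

*herself* is an anaphor, so Principle A applies: it must be bound in its binding domain.
Binding domain of *herself₅*: the embedded TP, whose subject is Farida₃.
*Carmen₁* c-commands the anaphor but is outside its binding domain → cannot satisfy Principle A.
*Clara₂* c-commands the anaphor but is outside its binding domain → cannot satisfy Principle A.
*Farida₃* c-commands the anaphor within its binding domain → licit binder.
*Lucia₄* c-commands the anaphor within its binding domain → licit binder.

{3, 4}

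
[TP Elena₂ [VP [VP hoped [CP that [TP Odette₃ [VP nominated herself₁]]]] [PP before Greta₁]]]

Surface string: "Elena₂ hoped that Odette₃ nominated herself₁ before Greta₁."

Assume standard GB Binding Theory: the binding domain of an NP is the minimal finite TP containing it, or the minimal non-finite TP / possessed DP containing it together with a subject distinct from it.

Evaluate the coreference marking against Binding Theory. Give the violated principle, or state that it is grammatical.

The two coindexed NPs are *Greta₁* and *herself₁*.
*herself₁* is an anaphor. Principle A requires it to be bound within its binding domain — the embedded TP, whose subject is Odette₃.
Within that domain it is c-commanded by *Odette₃*, which does not share its index.
*Greta₁* does not c-command the anaphor at all.
The anaphor is unbound in its domain → Principle A violation.

Principle A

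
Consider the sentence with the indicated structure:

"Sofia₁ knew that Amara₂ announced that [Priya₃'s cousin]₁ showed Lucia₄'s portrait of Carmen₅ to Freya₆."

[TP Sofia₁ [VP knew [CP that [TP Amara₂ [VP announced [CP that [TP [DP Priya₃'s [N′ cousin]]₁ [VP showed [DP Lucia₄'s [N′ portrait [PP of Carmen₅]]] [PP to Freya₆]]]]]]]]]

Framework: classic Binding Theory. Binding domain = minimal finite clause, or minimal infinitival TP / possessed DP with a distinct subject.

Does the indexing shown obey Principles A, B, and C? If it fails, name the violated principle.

The two coindexed NPs are *[Priya₃'s cousin]₁* and *Sofia₁*.
*[Priya₃'s cousin]₁* is an R-expression. Principle C requires it to be free everywhere.
*Sofia₁* c-commands it and carries the same index.
The R-expression is bound → Principle C violation.

Principle C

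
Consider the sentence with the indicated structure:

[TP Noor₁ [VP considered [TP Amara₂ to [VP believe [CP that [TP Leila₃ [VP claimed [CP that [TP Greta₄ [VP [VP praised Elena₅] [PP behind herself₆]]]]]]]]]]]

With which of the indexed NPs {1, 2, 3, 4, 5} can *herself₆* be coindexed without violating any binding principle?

{4}

*herself* is an anaphor, so Principle A applies: it must be bound in its binding domain.
Binding domain of *herself₆*: the embedded TP, whose subject is Greta₄.
*Noor₁* c-commands the anaphor but is outside its binding domain → cannot satisfy Principle A.
*Amara₂* c-commands the anaphor but is outside its binding domain → cannot satisfy Principle A.
*Leila₃* c-commands the anaphor but is outside its binding domain → cannot satisfy Principle A.
*Greta₄* c-commands the anaphor within its binding domain → licit binder.
*Elena₅* does not c-command the anaphor → cannot bind it.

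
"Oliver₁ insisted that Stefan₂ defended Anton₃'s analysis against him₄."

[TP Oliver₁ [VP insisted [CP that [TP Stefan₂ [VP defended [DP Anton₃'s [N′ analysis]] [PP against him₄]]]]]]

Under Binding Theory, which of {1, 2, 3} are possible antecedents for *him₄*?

*him* is a pronoun, so Principle B applies: it must be free in its binding domain.
Binding domain of *him₄*: the embedded TP, whose subject is Stefan₂.
*Oliver₁* c-commands the pronoun but from outside its binding domain, and is not c-commanded by it → coindexation permitted.
*Stefan₂* c-commands the pronoun within its binding domain → coindexation would violate Principle B.
*Anton₃* and the pronoun do not c-command one another → neither Principle B nor Principle C is at stake; coindexation permitted.

{1, 3}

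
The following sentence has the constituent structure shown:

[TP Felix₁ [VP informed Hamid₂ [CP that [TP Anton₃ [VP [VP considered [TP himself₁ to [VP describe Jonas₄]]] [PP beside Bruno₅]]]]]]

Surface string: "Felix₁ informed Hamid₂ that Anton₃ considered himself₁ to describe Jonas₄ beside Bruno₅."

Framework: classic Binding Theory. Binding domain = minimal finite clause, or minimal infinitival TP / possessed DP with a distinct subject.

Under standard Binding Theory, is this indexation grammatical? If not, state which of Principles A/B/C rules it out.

Principle A

The two coindexed NPs are *Felix₁* and *himself₁*.
*himself₁* is an anaphor. Principle A requires it to be bound within its binding domain — the embedded TP, whose subject is Anton₃.
Within that domain it is c-commanded by *Anton₃*, which does not share its index.
*Felix₁* does c-command the anaphor, but from outside its binding domain.
The anaphor is unbound in its domain → Principle A violation.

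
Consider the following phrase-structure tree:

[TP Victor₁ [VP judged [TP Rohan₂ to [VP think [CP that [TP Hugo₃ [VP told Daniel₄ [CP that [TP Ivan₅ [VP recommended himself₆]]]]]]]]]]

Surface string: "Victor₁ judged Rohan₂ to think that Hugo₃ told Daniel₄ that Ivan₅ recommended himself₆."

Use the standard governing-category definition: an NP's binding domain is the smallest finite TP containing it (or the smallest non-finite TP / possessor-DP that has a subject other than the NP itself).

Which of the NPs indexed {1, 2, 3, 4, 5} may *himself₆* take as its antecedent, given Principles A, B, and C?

*himself* is an anaphor, so Principle A applies: it must be bound in its binding domain.
Binding domain of *himself₆*: the embedded TP, whose subject is Ivan₅.
*Victor₁* c-commands the anaphor but is outside its binding domain → cannot satisfy Principle A.
*Rohan₂* c-commands the anaphor but is outside its binding domain → cannot satisfy Principle A.
*Hugo₃* c-commands the anaphor but is outside its binding domain → cannot satisfy Principle A.
*Daniel₄* c-commands the anaphor but is outside its binding domain → cannot satisfy Principle A.
*Ivan₅* c-commands the anaphor within its binding domain → licit binder.

{5}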